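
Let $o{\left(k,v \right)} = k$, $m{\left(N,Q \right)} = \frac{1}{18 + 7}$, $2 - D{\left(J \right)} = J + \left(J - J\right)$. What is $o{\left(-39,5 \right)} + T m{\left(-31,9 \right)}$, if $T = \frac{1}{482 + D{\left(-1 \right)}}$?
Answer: $- \frac{472874}{12125} \approx -39.0$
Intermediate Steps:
$D{\left(J \right)} = 2 - J$ ($D{\left(J \right)} = 2 - \left(J + \left(J - J\right)\right) = 2 - \left(J + 0\right) = 2 - J$)
$m{\left(N,Q \right)} = \frac{1}{25}$
$T = \frac{1}{485}$ ($T = \frac{1}{482 + \left(2 - -1\right)} = \frac{1}{482 + \left(2 + 1\right)} = \frac{1}{482 + 3} = \frac{1}{485} \approx 0.0020619$)
$o{\left(-39,5 \right)} + T m{\left(-31,9 \right)} = -39 + \frac{1}{485} \cdot \frac{1}{25} = -39 + \frac{1}{12125} = - \frac{472874}{12125}$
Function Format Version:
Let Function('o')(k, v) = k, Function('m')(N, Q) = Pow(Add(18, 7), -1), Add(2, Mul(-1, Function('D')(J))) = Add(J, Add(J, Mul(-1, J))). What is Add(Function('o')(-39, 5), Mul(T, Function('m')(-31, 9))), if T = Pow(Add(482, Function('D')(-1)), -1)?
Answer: Rational(-472874, 12125) ≈ -39.000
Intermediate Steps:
Function('D')(J) = Add(2, Mul(-1, J)) (Function('D')(J) = Add(2, Mul(-1, Add(J, Add(J, Mul(-1, J))))) = Add(2, Mul(-1, Add(J, 0))) = Add(2, Mul(-1, J)))
Function('m')(N, Q) = Rational(1, 25) (Function('m')(N, Q) = Pow(25, -1) = Rational(1, 25))
T = Rational(1, 485) (T = Pow(Add(482, Add(2, Mul(-1, -1))), -1) = Pow(Add(482, Add(2, 1)), -1) = Pow(Add(482, 3), -1) = Pow(485, -1) = Rational(1, 485) ≈ 0.0020619)
Add(Function('o')(-39, 5), Mul(T, Function('m')(-31, 9))) = Add(-39, Mul(Rational(1, 485), Rational(1, 25))) = Add(-39, Rational(1, 12125)) = Rational(-472874, 12125)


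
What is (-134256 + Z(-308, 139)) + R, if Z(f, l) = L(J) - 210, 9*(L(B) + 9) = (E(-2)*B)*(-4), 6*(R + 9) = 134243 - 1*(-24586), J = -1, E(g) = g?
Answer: -1944241/18 ≈ -1.0801e+5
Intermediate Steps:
R = 52925/2 (R = -9 + (134243 - 1*(-24586))/6 = -9 + (134243 + 24586)/6 = -9 + (1/6)*158829 = -9 + 52943/2 = 52925/2 ≈ 26463.)
L(B) = -9 + 8*B/9 (L(B) = -9 + (-2*B*(-4))/9 = -9 + (8*B)/9 = -9 + 8*B/9)
Z(f, l) = -1979/9 (Z(f, l) = (-9 + (8/9)*(-1)) - 210 = (-9 - 8/9) - 210 = -89/9 - 210 = -1979/9)
(-134256 + Z(-308, 139)) + R = (-134256 - 1979/9) + 52925/2 = -1210283/9 + 52925/2 = -1944241/18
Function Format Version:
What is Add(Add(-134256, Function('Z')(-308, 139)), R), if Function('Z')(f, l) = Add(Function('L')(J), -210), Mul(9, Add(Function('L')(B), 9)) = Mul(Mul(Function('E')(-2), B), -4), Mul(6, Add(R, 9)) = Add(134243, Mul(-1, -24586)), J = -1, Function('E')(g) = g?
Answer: Rational(-1944241, 18) ≈ -1.0801e+5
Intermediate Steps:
R = Rational(52925, 2) (R = Add(-9, Mul(Rational(1, 6), Add(134243, Mul(-1, -24586)))) = Add(-9, Mul(Rational(1, 6), Add(134243, 24586))) = Add(-9, Mul(Rational(1, 6), 158829)) = Add(-9, Rational(52943, 2)) = Rational(52925, 2) ≈ 26463.)
Function('L')(B) = Add(-9, Mul(Rational(8, 9), B)) (Function('L')(B) = Add(-9, Mul(Rational(1, 9), Mul(Mul(-2, B), -4))) = Add(-9, Mul(Rational(1, 9), Mul(8, B))) = Add(-9, Mul(Rational(8, 9), B)))
Function('Z')(f, l) = Rational(-1979, 9) (Function('Z')(f, l) = Add(Add(-9, Mul(Rational(8, 9), -1)), -210) = Add(Add(-9, Rational(-8, 9)), -210) = Add(Rational(-89, 9), -210) = Rational(-1979, 9))
Add(Add(-134256, Function('Z')(-308, 139)), R) = Add(Add(-134256, Rational(-1979, 9)), Rational(52925, 2)) = Add(Rational(-1210283, 9), Rational(52925, 2)) = Rational(-1944241, 18)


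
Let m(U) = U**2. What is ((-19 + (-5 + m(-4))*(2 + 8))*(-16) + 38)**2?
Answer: 2010724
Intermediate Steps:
((-19 + (-5 + m(-4))*(2 + 8))*(-16) + 38)**2 = ((-19 + (-5 + (-4)**2)*(2 + 8))*(-16) + 38)**2 = ((-19 + (-5 + 16)*10)*(-16) + 38)**2 = ((-19 + 11*10)*(-16) + 38)**2 = ((-19 + 110)*(-16) + 38)**2 = (91*(-16) + 38)**2 = (-1456 + 38)**2 = (-1418)**2 = 2010724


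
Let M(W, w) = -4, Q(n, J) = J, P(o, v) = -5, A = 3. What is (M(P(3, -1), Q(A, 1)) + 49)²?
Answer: 2025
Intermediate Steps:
(M(P(3, -1), Q(A, 1)) + 49)² = (-4 + 49)² = 45² = 2025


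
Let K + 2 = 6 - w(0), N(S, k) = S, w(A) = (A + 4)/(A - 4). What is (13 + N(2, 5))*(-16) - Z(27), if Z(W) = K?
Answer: -245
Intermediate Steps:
w(A) = (4 + A)/(-4 + A)
K = 5 (K = -2 + (6 - (4 + 0)/(-4 + 0)) = -2 + (6 - 4/(-4)) = -2 + (6 - (-1)*4/4) = -2 + (6 - 1*(-1)) = -2 + (6 + 1) = -2 + 7 = 5)
Z(W) = 5
(13 + N(2, 5))*(-16) - Z(27) = (13 + 2)*(-16) - 1*5 = 15*(-16) - 5 = -240 - 5 = -245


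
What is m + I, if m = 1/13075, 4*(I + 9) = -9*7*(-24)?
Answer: 4824676/13075 ≈ 369.00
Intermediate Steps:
I = 369 (I = -9 + (-9*7*(-24))/4 = -9 + (-63*(-24))/4 = -9 + (¼)*1512 = -9 + 378 = 369)
m = 1/13075 ≈ 7.6482e-5
m + I = 1/13075 + 369 = 4824676/13075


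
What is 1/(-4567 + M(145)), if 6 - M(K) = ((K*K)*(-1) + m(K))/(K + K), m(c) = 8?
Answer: -290/1301673 ≈ -0.00022279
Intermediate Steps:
M(K) = 6 - (8 - K²)/(2*K) (M(K) = 6 - ((K*K)*(-1) + 8)/(K + K) = 6 - (K²*(-1) + 8)/(2*K) = 6 - (-K² + 8)*1/(2*K) = 6 - (8 - K²)*1/(2*K) = 6 - (8 - K²)/(2*K))
1/(-4567 + M(145)) = 1/(-4567 + (6 + (½)*145 - 4/145)) = 1/(-4567 + (6 + 145/2 - 4*1/145)) = 1/(-4567 + (6 + 145/2 - 4/145)) = 1/(-4567 + 22757/290) = 1/(-1301673/290) = -290/1301673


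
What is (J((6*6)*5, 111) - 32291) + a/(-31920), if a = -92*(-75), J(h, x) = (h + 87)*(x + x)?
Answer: 14354841/532 ≈ 26983.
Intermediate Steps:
J(h, x) = 2*x*(87 + h) (J(h, x) = (87 + h)*(2*x) = 2*x*(87 + h))
a = 6900
(J((6*6)*5, 111) - 32291) + a/(-31920) = (2*111*(87 + (6*6)*5) - 32291) + 6900/(-31920) = (2*111*(87 + 36*5) - 32291) + 6900*(-1/31920) = (2*111*(87 + 180) - 32291) - 115/532 = (2*111*267 - 32291) - 115/532 = (59274 - 32291) - 115/532 = 26983 - 115/532 = 14354841/532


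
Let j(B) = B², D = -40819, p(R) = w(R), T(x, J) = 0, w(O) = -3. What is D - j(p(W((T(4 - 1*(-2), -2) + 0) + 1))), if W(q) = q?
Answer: -40828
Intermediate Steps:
p(R) = -3
D - j(p(W((T(4 - 1*(-2), -2) + 0) + 1))) = -40819 - 1*(-3)² = -40819 - 1*9 = -40819 - 9 = -40828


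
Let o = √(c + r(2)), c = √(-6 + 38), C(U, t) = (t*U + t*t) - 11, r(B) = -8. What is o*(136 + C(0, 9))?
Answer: 412*√(-2 + √2) ≈ 315.33*I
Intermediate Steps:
C(U, t) = -11 + t² + U*t (C(U, t) = (U*t + t²) - 11 = (t² + U*t) - 11 = -11 + t² + U*t)
c = 4*√2 (c = √32 = 4*√2 ≈ 5.6569)
o = √(-8 + 4*√2) (o = √(4*√2 - 8) = √(-8 + 4*√2) ≈ 1.5307*I)
o*(136 + C(0, 9)) = (2*√(-2 + √2))*(136 + (-11 + 9² + 0*9)) = (2*√(-2 + √2))*(136 + (-11 + 81 + 0)) = (2*√(-2 + √2))*(136 + 70) = (2*√(-2 + √2))*206 = 412*√(-2 + √2)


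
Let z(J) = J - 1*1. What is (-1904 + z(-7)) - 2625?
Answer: -4537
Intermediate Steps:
z(J) = -1 + J (z(J) = J - 1 = -1 + J)
(-1904 + z(-7)) - 2625 = (-1904 + (-1 - 7)) - 2625 = (-1904 - 8) - 2625 = -1912 - 2625 = -4537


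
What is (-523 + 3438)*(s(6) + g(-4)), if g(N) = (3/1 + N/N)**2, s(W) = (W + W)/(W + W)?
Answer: 49555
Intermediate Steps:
s(W) = 1 (s(W) = (2*W)/((2*W)) = (2*W)*(1/(2*W)) = 1)
g(N) = 16 (g(N) = (3*1 + 1)**2 = (3 + 1)**2 = 4**2 = 16)
(-523 + 3438)*(s(6) + g(-4)) = (-523 + 3438)*(1 + 16) = 2915*17 = 49555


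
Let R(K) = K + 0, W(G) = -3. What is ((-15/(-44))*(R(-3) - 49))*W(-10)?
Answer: 585/11 ≈ 53.182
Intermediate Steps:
R(K) = K
((-15/(-44))*(R(-3) - 49))*W(-10) = ((-15/(-44))*(-3 - 49))*(-3) = (-15*(-1/44)*(-52))*(-3) = ((15/44)*(-52))*(-3) = -195/11*(-3) = 585/11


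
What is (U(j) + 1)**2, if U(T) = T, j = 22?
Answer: 529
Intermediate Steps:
(U(j) + 1)**2 = (22 + 1)**2 = 23**2 = 529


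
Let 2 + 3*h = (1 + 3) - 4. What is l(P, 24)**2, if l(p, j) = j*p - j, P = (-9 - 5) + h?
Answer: 141376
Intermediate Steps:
h = -2/3 (h = -2/3 + ((1 + 3) - 4)/3 = -2/3 + (4 - 4)/3 = -2/3 + (1/3)*0 = -2/3 + 0 = -2/3 ≈ -0.66667)
P = -44/3 (P = (-9 - 5) - 2/3 = -14 - 2/3 = -44/3 ≈ -14.667)
l(p, j) = -j + j*p
l(P, 24)**2 = (24*(-1 - 44/3))**2 = (24*(-47/3))**2 = (-376)**2 = 141376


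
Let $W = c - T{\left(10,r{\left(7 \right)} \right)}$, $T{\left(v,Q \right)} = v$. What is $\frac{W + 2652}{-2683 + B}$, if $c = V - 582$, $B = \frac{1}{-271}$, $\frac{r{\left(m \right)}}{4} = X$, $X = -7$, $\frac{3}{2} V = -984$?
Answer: $- \frac{190242}{363547} \approx -0.52329$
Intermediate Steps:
$V = -656$ ($V = \frac{2}{3} \left(-984\right) = -656$)
$r{\left(m \right)} = -28$ ($r{\left(m \right)} = 4 \left(-7\right) = -28$)
$B = - \frac{1}{271} \approx -0.00369$
$c = -1238$ ($c = -656 - 582 = -1238$)
$W = -1248$ ($W = -1238 - 10 = -1248$)
$\frac{W + 2652}{-2683 + B} = \frac{-1248 + 2652}{-2683 - \frac{1}{271}} = \frac{1404}{- \frac{727094}{271}} = 1404 \left(- \frac{271}{727094}\right) = - \frac{190242}{363547}$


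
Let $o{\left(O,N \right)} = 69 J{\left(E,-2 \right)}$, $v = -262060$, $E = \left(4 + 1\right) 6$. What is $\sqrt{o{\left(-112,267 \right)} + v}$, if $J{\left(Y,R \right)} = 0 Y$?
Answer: $2 i \sqrt{65515} \approx 511.92 i$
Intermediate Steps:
$E = 30$ ($E = 5 \cdot 6 = 30$)
$J{\left(Y,R \right)} = 0$
$o{\left(O,N \right)} = 0$ ($o{\left(O,N \right)} = 69 \cdot 0 = 0$)
$\sqrt{o{\left(-112,267 \right)} + v} = \sqrt{0 - 262060} = \sqrt{-262060} = 2 i \sqrt{65515}$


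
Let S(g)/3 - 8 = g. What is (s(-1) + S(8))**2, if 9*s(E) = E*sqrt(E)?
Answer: (432 - I)**2/81 ≈ 2304.0 - 10.667*I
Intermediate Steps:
S(g) = 24 + 3*g
s(E) = E**(3/2)/9 (s(E) = (E*sqrt(E))/9 = E**(3/2)/9)
(s(-1) + S(8))**2 = ((-1)**(3/2)/9 + (24 + 3*8))**2 = ((-I)/9 + (24 + 24))**2 = (-I/9 + 48)**2 = (48 - I/9)**2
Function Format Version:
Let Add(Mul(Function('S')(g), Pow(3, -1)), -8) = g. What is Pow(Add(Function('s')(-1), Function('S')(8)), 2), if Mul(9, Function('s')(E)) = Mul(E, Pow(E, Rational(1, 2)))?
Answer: Mul(Rational(1, 81), Pow(Add(432, Mul(-1, I)), 2)) ≈ Add(2304.0, Mul(-10.667, I))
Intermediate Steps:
Function('S')(g) = Add(24, Mul(3, g))
Function('s')(E) = Mul(Rational(1, 9), Pow(E, Rational(3, 2))) (Function('s')(E) = Mul(Rational(1, 9), Mul(E, Pow(E, Rational(1, 2)))) = Mul(Rational(1, 9), Pow(E, Rational(3, 2))))
Pow(Add(Function('s')(-1), Function('S')(8)), 2) = Pow(Add(Mul(Rational(1, 9), Pow(-1, Rational(3, 2))), Add(24, Mul(3, 8))), 2) = Pow(Add(Mul(Rational(1, 9), Mul(-1, I)), Add(24, 24)), 2) = Pow(Add(Mul(Rational(-1, 9), I), 48), 2) = Pow(Add(48, Mul(Rational(-1, 9), I)), 2)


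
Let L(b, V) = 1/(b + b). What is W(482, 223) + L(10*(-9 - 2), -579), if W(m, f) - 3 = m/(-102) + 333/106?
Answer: 839347/594660 ≈ 1.4115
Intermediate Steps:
W(m, f) = 651/106 - m/102 (W(m, f) = 3 + (m/(-102) + 333/106) = 3 + (m*(-1/102) + 333*(1/106)) = 3 + (-m/102 + 333/106) = 3 + (333/106 - m/102) = 651/106 - m/102)
L(b, V) = 1/(2*b)
W(482, 223) + L(10*(-9 - 2), -579) = (651/106 - 1/102*482) + 1/(2*((10*(-9 - 2)))) = (651/106 - 241/51) + 1/(2*((10*(-11)))) = 7655/5406 + (½)/(-110) = 7655/5406 + (½)*(-1/110) = 7655/5406 - 1/220 = 839347/594660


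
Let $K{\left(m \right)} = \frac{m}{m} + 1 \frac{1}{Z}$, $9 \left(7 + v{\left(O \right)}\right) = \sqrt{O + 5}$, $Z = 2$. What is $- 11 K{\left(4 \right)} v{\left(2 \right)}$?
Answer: $\frac{231}{2} - \frac{11 \sqrt{7}}{6} \approx 110.65$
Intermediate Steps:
$v{\left(O \right)} = -7 + \frac{\sqrt{5 + O}}{9}$ ($v{\left(O \right)} = -7 + \frac{\sqrt{O + 5}}{9} = -7 + \frac{\sqrt{5 + O}}{9}$)
$K{\left(m \right)} = \frac{3}{2}$ ($K{\left(m \right)} = \frac{m}{m} + 1 \cdot \frac{1}{2} = 1 + 1 \cdot \frac{1}{2} = 1 + \frac{1}{2} = \frac{3}{2}$)
$- 11 K{\left(4 \right)} v{\left(2 \right)} = \left(-11\right) \frac{3}{2} \left(-7 + \frac{\sqrt{5 + 2}}{9}\right) = - \frac{33 \left(-7 + \frac{\sqrt{7}}{9}\right)}{2} = \frac{231}{2} - \frac{11 \sqrt{7}}{6}$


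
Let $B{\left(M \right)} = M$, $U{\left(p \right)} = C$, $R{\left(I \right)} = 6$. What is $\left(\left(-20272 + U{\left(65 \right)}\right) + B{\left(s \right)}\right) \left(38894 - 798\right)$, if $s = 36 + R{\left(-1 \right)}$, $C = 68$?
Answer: $-768091552$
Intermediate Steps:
$U{\left(p \right)} = 68$
$s = 42$ ($s = 36 + 6 = 42$)
$\left(\left(-20272 + U{\left(65 \right)}\right) + B{\left(s \right)}\right) \left(38894 - 798\right) = \left(\left(-20272 + 68\right) + 42\right) \left(38894 - 798\right) = \left(-20204 + 42\right) 38096 = \left(-20162\right) 38096 = -768091552$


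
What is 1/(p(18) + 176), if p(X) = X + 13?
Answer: 1/207 ≈ 0.0048309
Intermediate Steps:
p(X) = 13 + X
1/(p(18) + 176) = 1/((13 + 18) + 176) = 1/(31 + 176) = 1/207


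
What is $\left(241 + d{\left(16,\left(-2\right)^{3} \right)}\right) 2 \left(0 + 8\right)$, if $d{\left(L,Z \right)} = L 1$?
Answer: $4112$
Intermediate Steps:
$d{\left(L,Z \right)} = L$
$\left(241 + d{\left(16,\left(-2\right)^{3} \right)}\right) 2 \left(0 + 8\right) = \left(241 + 16\right) 2 \left(0 + 8\right) = 257 \cdot 2 \cdot 8 = 257 \cdot 16 = 4112$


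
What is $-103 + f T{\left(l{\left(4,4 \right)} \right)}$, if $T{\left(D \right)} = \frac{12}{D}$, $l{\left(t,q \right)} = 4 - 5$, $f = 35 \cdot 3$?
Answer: $-1363$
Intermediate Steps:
$f = 105$
$l{\left(t,q \right)} = -1$
$-103 + f T{\left(l{\left(4,4 \right)} \right)} = -103 + 105 \frac{12}{-1} = -103 + 105 \cdot 12 \left(-1\right) = -103 + 105 \left(-12\right) = -103 - 1260 = -1363$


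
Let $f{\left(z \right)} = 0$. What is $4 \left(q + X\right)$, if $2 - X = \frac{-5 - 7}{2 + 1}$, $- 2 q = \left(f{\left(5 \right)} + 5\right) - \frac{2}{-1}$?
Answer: $10$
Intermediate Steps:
$q = - \frac{7}{2}$ ($q = - \frac{\left(0 + 5\right) - \frac{2}{-1}}{2} = - \frac{5 - -2}{2} = - \frac{5 + 2}{2} = \left(- \frac{1}{2}\right) 7 = - \frac{7}{2} \approx -3.5$)
$X = 6$ ($X = 2 - \frac{-5 - 7}{2 + 1} = 2 - - \frac{12}{3} = 2 - \left(-12\right) \frac{1}{3} = 2 - -4 = 2 + 4 = 6$)
$4 \left(q + X\right) = 4 \left(- \frac{7}{2} + 6\right) = 4 \cdot \frac{5}{2} = 10$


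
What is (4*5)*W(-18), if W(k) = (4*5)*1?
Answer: 400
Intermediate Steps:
W(k) = 20 (W(k) = 20*1 = 20)
(4*5)*W(-18) = (4*5)*20 = 20*20 = 400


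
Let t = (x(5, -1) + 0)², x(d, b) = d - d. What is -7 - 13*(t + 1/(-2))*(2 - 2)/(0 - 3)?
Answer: -7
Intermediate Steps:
x(d, b) = 0
t = 0 (t = (0 + 0)² = 0² = 0)
-7 - 13*(t + 1/(-2))*(2 - 2)/(0 - 3) = -7 - 13*(0 + 1/(-2))*(2 - 2)/(0 - 3) = -7 - 13*(0 - ½)*0/(-3) = -7 - (-13)*0*(-⅓)/2 = -7 - (-13)*0/2 = -7 - 13*0 = -7 + 0 = -7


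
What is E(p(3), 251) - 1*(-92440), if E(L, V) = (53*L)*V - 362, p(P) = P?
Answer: 131987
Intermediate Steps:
E(L, V) = -362 + 53*L*V (E(L, V) = 53*L*V - 362 = -362 + 53*L*V)
E(p(3), 251) - 1*(-92440) = (-362 + 53*3*251) - 1*(-92440) = (-362 + 39909) + 92440 = 39547 + 92440 = 131987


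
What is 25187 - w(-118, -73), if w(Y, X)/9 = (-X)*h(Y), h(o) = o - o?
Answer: 25187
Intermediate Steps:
h(o) = 0
w(Y, X) = 0 (w(Y, X) = 9*(-X*0) = 9*0 = 0)
25187 - w(-118, -73) = 25187 - 1*0 = 25187 + 0 = 25187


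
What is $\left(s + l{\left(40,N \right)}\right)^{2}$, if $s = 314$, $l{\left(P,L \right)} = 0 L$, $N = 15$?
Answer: $98596$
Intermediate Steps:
$l{\left(P,L \right)} = 0$
$\left(s + l{\left(40,N \right)}\right)^{2} = \left(314 + 0\right)^{2} = 314^{2} = 98596$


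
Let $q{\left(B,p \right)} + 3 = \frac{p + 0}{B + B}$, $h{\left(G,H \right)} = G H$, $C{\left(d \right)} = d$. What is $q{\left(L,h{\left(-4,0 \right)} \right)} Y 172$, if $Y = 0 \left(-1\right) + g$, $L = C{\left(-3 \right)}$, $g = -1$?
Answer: $516$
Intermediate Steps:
$L = -3$
$q{\left(B,p \right)} = -3 + \frac{p}{2 B}$ ($q{\left(B,p \right)} = -3 + \frac{p + 0}{B + B} = -3 + \frac{p}{2 B}$)
$Y = -1$ ($Y = 0 \left(-1\right) - 1 = 0 - 1 = -1$)
$q{\left(L,h{\left(-4,0 \right)} \right)} Y 172 = \left(-3 + \frac{\left(-4\right) 0}{2 \left(-3\right)}\right) \left(-1\right) 172 = \left(-3 + \frac{1}{2} \cdot 0 \left(- \frac{1}{3}\right)\right) \left(-1\right) 172 = \left(-3 + 0\right) \left(-1\right) 172 = \left(-3\right) \left(-1\right) 172 = 3 \cdot 172 = 516$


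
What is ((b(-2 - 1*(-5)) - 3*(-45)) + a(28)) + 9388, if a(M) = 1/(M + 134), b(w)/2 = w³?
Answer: 1551475/162 ≈ 9577.0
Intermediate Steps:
b(w) = 2*w³
a(M) = 1/(134 + M)
((b(-2 - 1*(-5)) - 3*(-45)) + a(28)) + 9388 = ((2*(-2 - 1*(-5))³ - 3*(-45)) + 1/(134 + 28)) + 9388 = ((2*(-2 + 5)³ + 135) + 1/162) + 9388 = ((2*3³ + 135) + 1/162) + 9388 = ((2*27 + 135) + 1/162) + 9388 = ((54 + 135) + 1/162) + 9388 = (189 + 1/162) + 9388 = 30619/162 + 9388 = 1551475/162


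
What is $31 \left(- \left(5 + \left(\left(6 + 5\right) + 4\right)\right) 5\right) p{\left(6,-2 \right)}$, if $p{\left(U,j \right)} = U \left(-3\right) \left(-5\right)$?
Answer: $-279000$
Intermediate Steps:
$p{\left(U,j \right)} = 15 U$ ($p{\left(U,j \right)} = - 3 U \left(-5\right) = 15 U$)
$31 \left(- \left(5 + \left(\left(6 + 5\right) + 4\right)\right) 5\right) p{\left(6,-2 \right)} = 31 \left(- \left(5 + \left(\left(6 + 5\right) + 4\right)\right) 5\right) 15 \cdot 6 = 31 \left(- \left(5 + \left(11 + 4\right)\right) 5\right) 90 = 31 \left(- \left(5 + 15\right) 5\right) 90 = 31 \left(- 20 \cdot 5\right) 90 = 31 \left(\left(-1\right) 100\right) 90 = 31 \left(-100\right) 90 = \left(-3100\right) 90 = -279000$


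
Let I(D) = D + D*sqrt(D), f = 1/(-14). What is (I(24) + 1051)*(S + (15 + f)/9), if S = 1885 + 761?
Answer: 358625375/126 + 2668840*sqrt(6)/21 ≈ 3.1575e+6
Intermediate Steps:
f = -1/14 ≈ -0.071429
S = 2646
I(D) = D + D**(3/2)
(I(24) + 1051)*(S + (15 + f)/9) = ((24 + 24**(3/2)) + 1051)*(2646 + (15 - 1/14)/9) = ((24 + 48*sqrt(6)) + 1051)*(2646 + (1/9)*(209/14)) = (1075 + 48*sqrt(6))*(2646 + 209/126) = (1075 + 48*sqrt(6))*(333605/126) = 358625375/126 + 2668840*sqrt(6)/21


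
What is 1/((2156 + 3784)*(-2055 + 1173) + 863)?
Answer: -1/5238217 ≈ -1.9090e-7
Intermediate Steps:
1/((2156 + 3784)*(-2055 + 1173) + 863) = 1/(5940*(-882) + 863) = 1/(-5239080 + 863) = 1/(-5238217) = -1/5238217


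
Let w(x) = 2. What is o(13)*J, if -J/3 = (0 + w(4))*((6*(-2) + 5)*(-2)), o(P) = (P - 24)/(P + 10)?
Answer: 924/23 ≈ 40.174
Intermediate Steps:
o(P) = (-24 + P)/(10 + P)
J = -84 (J = -3*(0 + 2)*(6*(-2) + 5)*(-2) = -6*(-12 + 5)*(-2) = -6*(-7*(-2)) = -6*14 = -3*28 = -84)
o(13)*J = ((-24 + 13)/(10 + 13))*(-84) = (-11/23)*(-84) = ((1/23)*(-11))*(-84) = -11/23*(-84) = 924/23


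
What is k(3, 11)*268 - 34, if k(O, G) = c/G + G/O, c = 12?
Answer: 40954/33 ≈ 1241.0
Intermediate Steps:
k(O, G) = 12/G + G/O
k(3, 11)*268 - 34 = (12/11 + 11/3)*268 - 34 = (157/33)*268 - 34 = 42076/33 - 34 = 40954/33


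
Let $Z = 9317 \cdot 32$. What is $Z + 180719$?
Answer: $478863$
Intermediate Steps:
$Z = 298144$
$Z + 180719 = 298144 + 180719 = 478863$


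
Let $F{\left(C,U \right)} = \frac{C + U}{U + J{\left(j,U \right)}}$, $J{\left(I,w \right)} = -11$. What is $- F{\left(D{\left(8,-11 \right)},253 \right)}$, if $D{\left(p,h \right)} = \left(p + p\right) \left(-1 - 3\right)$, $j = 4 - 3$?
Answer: $- \frac{189}{242} \approx -0.78099$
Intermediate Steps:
$j = 1$ ($j = 4 - 3 = 1$)
$D{\left(p,h \right)} = - 8 p$ ($D{\left(p,h \right)} = 2 p \left(-4\right) = - 8 p$)
$F{\left(C,U \right)} = \frac{C + U}{-11 + U}$ ($F{\left(C,U \right)} = \frac{C + U}{U - 11} = \frac{C + U}{-11 + U}$)
$- F{\left(D{\left(8,-11 \right)},253 \right)} = - \frac{\left(-8\right) 8 + 253}{-11 + 253} = - \frac{-64 + 253}{242} = - \frac{189}{242}$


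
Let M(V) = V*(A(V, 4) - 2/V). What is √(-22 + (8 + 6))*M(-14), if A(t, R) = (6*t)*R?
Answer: 9404*I*√2 ≈ 13299.0*I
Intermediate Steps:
A(t, R) = 6*R*t
M(V) = V*(-2/V + 24*V) (M(V) = V*(6*4*V - 2/V) = V*(24*V - 2/V) = V*(-2/V + 24*V))
√(-22 + (8 + 6))*M(-14) = √(-22 + (8 + 6))*(-2 + 24*(-14)²) = √(-22 + 14)*(-2 + 24*196) = √(-8)*(-2 + 4704) = (2*I*√2)*4702 = 9404*I*√2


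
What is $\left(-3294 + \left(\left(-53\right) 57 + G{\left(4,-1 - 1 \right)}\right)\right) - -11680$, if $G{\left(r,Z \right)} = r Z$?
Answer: $5357$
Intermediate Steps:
$G{\left(r,Z \right)} = Z r$
$\left(-3294 + \left(\left(-53\right) 57 + G{\left(4,-1 - 1 \right)}\right)\right) - -11680 = \left(-3294 - \left(3021 - \left(-1 - 1\right) 4\right)\right) - -11680 = \left(-3294 - 3029\right) + 11680 = -6323 + 11680 = 5357$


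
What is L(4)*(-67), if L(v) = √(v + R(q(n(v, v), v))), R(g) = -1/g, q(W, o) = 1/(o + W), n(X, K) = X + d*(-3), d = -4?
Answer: -268*I ≈ -268.0*I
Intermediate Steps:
n(X, K) = 12 + X (n(X, K) = X - 4*(-3) = X + 12 = 12 + X)
q(W, o) = 1/(W + o)
L(v) = √(-12 - v) (L(v) = √(v - 1/(1/((12 + v) + v))) = √(v - 1/(1/(12 + 2*v))) = √(v - (12 + 2*v)) = √(v + (-12 - 2*v)) = √(-12 - v))
L(4)*(-67) = √(-12 - 1*4)*(-67) = √(-12 - 4)*(-67) = √(-16)*(-67) = (4*I)*(-67) = -268*I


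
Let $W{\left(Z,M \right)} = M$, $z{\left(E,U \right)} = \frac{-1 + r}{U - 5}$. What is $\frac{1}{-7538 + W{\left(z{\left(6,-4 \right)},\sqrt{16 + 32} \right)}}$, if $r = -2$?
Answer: $- \frac{3769}{28410698} - \frac{\sqrt{3}}{14205349} \approx -0.00013278$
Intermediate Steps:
$z{\left(E,U \right)} = - \frac{3}{-5 + U}$ ($z{\left(E,U \right)} = \frac{-1 - 2}{U - 5} = - \frac{3}{-5 + U}$)
$\frac{1}{-7538 + W{\left(z{\left(6,-4 \right)},\sqrt{16 + 32} \right)}} = \frac{1}{-7538 + \sqrt{16 + 32}} = \frac{1}{-7538 + \sqrt{48}} = \frac{1}{-7538 + 4 \sqrt{3}}$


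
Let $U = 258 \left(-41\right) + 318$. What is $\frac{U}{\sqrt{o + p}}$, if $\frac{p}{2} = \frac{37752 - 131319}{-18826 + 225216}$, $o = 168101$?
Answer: $- \frac{2565 \sqrt{447533215640990}}{2168386141} \approx -25.024$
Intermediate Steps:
$U = -10260$ ($U = -10578 + 318 = -10260$)
$p = - \frac{93567}{103195}$ ($p = 2 \frac{37752 - 131319}{-18826 + 225216} = 2 \left(- \frac{93567}{206390}\right) = - \frac{93567}{103195} \approx -0.9067$)
$\frac{U}{\sqrt{o + p}} = - \frac{10260}{\sqrt{168101 - \frac{93567}{103195}}} = - \frac{10260}{\sqrt{\frac{17347089128}{103195}}} = - \frac{10260}{\frac{2}{103195} \sqrt{447533215640990}} = - 10260 \frac{\sqrt{447533215640990}}{8673544564} = - \frac{2565 \sqrt{447533215640990}}{2168386141}$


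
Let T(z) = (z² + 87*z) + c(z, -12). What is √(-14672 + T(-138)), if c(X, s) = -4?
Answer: I*√7638 ≈ 87.396*I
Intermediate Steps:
T(z) = -4 + z² + 87*z (T(z) = (z² + 87*z) - 4 = -4 + z² + 87*z)
√(-14672 + T(-138)) = √(-14672 + (-4 + (-138)² + 87*(-138))) = √(-14672 + (-4 + 19044 - 12006)) = √(-14672 + 7034) = √(-7638) = I*√7638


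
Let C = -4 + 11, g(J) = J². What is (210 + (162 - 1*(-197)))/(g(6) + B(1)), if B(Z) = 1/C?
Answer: 3983/253 ≈ 15.743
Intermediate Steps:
C = 7
B(Z) = ⅐ (B(Z) = 1/7 = ⅐)
(210 + (162 - 1*(-197)))/(g(6) + B(1)) = (210 + (162 - 1*(-197)))/(6² + ⅐) = (210 + (162 + 197))/(36 + ⅐) = (210 + 359)/(253/7) = 569*(7/253) = 3983/253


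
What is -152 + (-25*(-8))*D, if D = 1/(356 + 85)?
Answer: -66832/441 ≈ -151.55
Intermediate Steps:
D = 1/441 ≈ 0.0022676
-152 + (-25*(-8))*D = -152 - 25*(-8)*(1/441) = -152 + 200*(1/441) = -152 + 200/441 = -66832/441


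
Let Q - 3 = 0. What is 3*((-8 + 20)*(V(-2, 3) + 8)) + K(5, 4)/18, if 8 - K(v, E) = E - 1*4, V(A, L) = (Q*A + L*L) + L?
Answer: 4540/9 ≈ 504.44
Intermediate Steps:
Q = 3 (Q = 3 + 0 = 3)
V(A, L) = L + L² + 3*A (V(A, L) = (3*A + L*L) + L = (3*A + L²) + L = (L² + 3*A) + L = L + L² + 3*A)
K(v, E) = 12 - E (K(v, E) = 8 - (E - 1*4) = 8 - (E - 4) = 8 - (-4 + E) = 8 + (4 - E) = 12 - E)
3*((-8 + 20)*(V(-2, 3) + 8)) + K(5, 4)/18 = 3*((-8 + 20)*((3 + 3² + 3*(-2)) + 8)) + (12 - 1*4)/18 = 3*(12*((3 + 9 - 6) + 8)) + (12 - 4)*(1/18) = 3*(12*(6 + 8)) + 8*(1/18) = 3*(12*14) + 4/9 = 3*168 + 4/9 = 504 + 4/9 = 4540/9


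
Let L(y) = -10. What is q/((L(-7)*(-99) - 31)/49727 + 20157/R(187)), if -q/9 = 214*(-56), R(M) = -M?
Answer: -501473721672/501083903 ≈ -1000.8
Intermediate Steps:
q = 107856 (q = -1926*(-56) = -9*(-11984) = 107856)
q/((L(-7)*(-99) - 31)/49727 + 20157/R(187)) = 107856/((-10*(-99) - 31)/49727 + 20157/((-1*187))) = 107856/((990 - 31)*(1/49727) + 20157/(-187)) = 107856/(959*(1/49727) + 20157*(-1/187)) = 107856/(959/49727 - 20157/187) = 107856/(-1002167806/9298949) = 107856*(-9298949/1002167806) = -501473721672/501083903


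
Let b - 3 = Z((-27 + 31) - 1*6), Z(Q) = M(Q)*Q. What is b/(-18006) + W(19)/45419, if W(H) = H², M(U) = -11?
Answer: 5364691/817814514 ≈ 0.0065598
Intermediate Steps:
Z(Q) = -11*Q
b = 25 (b = 3 - 11*((-27 + 31) - 1*6) = 3 - 11*(4 - 6) = 3 - 11*(-2) = 3 + 22 = 25)
b/(-18006) + W(19)/45419 = 25/(-18006) + 19²/45419 = 25*(-1/18006) + 361*(1/45419) = -25/18006 + 361/45419 = 5364691/817814514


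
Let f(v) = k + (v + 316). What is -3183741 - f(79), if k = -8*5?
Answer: -3184096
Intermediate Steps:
k = -40
f(v) = 276 + v (f(v) = -40 + (v + 316) = -40 + (316 + v) = 276 + v)
-3183741 - f(79) = -3183741 - (276 + 79) = -3183741 - 1*355 = -3183741 - 355 = -3184096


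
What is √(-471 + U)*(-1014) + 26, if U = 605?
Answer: 26 - 1014*√134 ≈ -11712.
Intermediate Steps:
√(-471 + U)*(-1014) + 26 = √(-471 + 605)*(-1014) + 26 = √134*(-1014) + 26 = -1014*√134 + 26 = 26 - 1014*√134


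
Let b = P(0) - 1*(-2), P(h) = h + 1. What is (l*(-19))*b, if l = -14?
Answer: 798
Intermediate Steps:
P(h) = 1 + h
b = 3 (b = (1 + 0) - 1*(-2) = 1 + 2 = 3)
(l*(-19))*b = -14*(-19)*3 = 266*3 = 798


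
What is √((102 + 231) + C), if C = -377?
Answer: 2*I*√11 ≈ 6.6332*I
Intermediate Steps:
√((102 + 231) + C) = √((102 + 231) - 377) = √(333 - 377) = √(-44) = 2*I*√11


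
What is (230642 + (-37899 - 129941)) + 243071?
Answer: 305873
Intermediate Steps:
(230642 + (-37899 - 129941)) + 243071 = (230642 - 167840) + 243071 = 62802 + 243071 = 305873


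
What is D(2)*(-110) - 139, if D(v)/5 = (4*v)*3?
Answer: -13339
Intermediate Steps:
D(v) = 60*v (D(v) = 5*((4*v)*3) = 5*(12*v) = 60*v)
D(2)*(-110) - 139 = (60*2)*(-110) - 139 = 120*(-110) - 139 = -13200 - 139 = -13339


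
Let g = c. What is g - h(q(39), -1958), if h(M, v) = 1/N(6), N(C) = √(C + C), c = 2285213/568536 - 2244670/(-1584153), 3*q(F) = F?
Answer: 1632100910903/300216003336 - √3/6 ≈ 5.1478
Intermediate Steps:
q(F) = F/3
c = 1632100910903/300216003336 (c = 2285213*(1/568536) - 2244670*(-1/1584153) = 2285213/568536 + 2244670/1584153 = 1632100910903/300216003336 ≈ 5.4364)
N(C) = √2*√C (N(C) = √(2*C) = √2*√C)
g = 1632100910903/300216003336 ≈ 5.4364
h(M, v) = √3/6 (h(M, v) = 1/(√2*√6) = 1/(2*√3) = √3/6)
g - h(q(39), -1958) = 1632100910903/300216003336 - √3/6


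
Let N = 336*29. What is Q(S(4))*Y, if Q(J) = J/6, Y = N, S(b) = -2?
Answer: -3248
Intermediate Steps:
N = 9744
Y = 9744
Q(J) = J/6 (Q(J) = J*(⅙) = J/6)
Q(S(4))*Y = ((⅙)*(-2))*9744 = -⅓*9744 = -3248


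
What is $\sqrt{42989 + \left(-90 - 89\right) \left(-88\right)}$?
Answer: $\sqrt{58741} \approx 242.37$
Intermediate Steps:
$\sqrt{42989 + \left(-90 - 89\right) \left(-88\right)} = \sqrt{42989 - -15752} = \sqrt{42989 + 15752} = \sqrt{58741}$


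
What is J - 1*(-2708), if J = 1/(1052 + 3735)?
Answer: 12963197/4787 ≈ 2708.0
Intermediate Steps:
J = 1/4787 ≈ 0.00020890
J - 1*(-2708) = 1/4787 - 1*(-2708) = 1/4787 + 2708 = 12963197/4787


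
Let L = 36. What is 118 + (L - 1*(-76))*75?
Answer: 8518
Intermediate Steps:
118 + (L - 1*(-76))*75 = 118 + (36 - 1*(-76))*75 = 118 + (36 + 76)*75 = 118 + 112*75 = 118 + 8400 = 8518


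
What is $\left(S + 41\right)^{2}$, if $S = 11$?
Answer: $2704$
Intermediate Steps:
$\left(S + 41\right)^{2} = \left(11 + 41\right)^{2} = 52^{2} = 2704$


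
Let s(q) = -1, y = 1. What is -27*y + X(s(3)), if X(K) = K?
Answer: -28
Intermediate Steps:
-27*y + X(s(3)) = -27*1 - 1 = -27 - 1 = -28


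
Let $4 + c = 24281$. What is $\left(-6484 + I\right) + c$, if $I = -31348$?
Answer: $-13555$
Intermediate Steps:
$c = 24277$ ($c = -4 + 24281 = 24277$)
$\left(-6484 + I\right) + c = \left(-6484 - 31348\right) + 24277 = -37832 + 24277 = -13555$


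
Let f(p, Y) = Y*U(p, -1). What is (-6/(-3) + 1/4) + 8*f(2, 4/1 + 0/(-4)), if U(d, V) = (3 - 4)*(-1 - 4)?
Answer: 649/4 ≈ 162.25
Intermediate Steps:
U(d, V) = 5 (U(d, V) = -1*(-5) = 5)
f(p, Y) = 5*Y (f(p, Y) = Y*5 = 5*Y)
(-6/(-3) + 1/4) + 8*f(2, 4/1 + 0/(-4)) = (-6/(-3) + 1/4) + 8*(5*(4/1 + 0/(-4))) = (-6*(-1/3) + 1*(1/4)) + 8*(5*(4*1 + 0*(-1/4))) = (2 + 1/4) + 8*(5*(4 + 0)) = 9/4 + 8*(5*4) = 9/4 + 8*20 = 9/4 + 160 = 649/4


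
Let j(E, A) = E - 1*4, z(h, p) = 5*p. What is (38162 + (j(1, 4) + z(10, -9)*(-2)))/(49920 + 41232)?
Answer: 38249/91152 ≈ 0.41962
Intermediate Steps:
j(E, A) = -4 + E (j(E, A) = E - 4 = -4 + E)
(38162 + (j(1, 4) + z(10, -9)*(-2)))/(49920 + 41232) = (38162 + ((-4 + 1) + (5*(-9))*(-2)))/(49920 + 41232) = (38162 + (-3 - 45*(-2)))/91152 = (38162 + (-3 + 90))*(1/91152) = (38162 + 87)*(1/91152) = 38249*(1/91152) = 38249/91152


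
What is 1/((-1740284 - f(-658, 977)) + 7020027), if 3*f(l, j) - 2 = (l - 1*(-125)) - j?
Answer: 3/15840737 ≈ 1.8939e-7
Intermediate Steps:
f(l, j) = 127/3 - j/3 + l/3 (f(l, j) = ⅔ + ((l - 1*(-125)) - j)/3 = ⅔ + ((l + 125) - j)/3 = ⅔ + ((125 + l) - j)/3 = ⅔ + (125 + l - j)/3 = ⅔ + (125/3 - j/3 + l/3) = 127/3 - j/3 + l/3)
1/((-1740284 - f(-658, 977)) + 7020027) = 1/((-1740284 - (127/3 - ⅓*977 + (⅓)*(-658))) + 7020027) = 1/((-1740284 - (127/3 - 977/3 - 658/3)) + 7020027) = 1/((-1740284 - 1*(-1508/3)) + 7020027) = 1/((-1740284 + 1508/3) + 7020027) = 1/(-5219344/3 + 7020027) = 1/(15840737/3) = 3/15840737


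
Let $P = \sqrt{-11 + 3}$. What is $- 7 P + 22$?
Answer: $22 - 14 i \sqrt{2} \approx 22.0 - 19.799 i$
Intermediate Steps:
$P = 2 i \sqrt{2}$ ($P = \sqrt{-8} = 2 i \sqrt{2} \approx 2.8284 i$)
$- 7 P + 22 = - 7 \cdot 2 i \sqrt{2} + 22 = - 14 i \sqrt{2} + 22 = 22 - 14 i \sqrt{2}$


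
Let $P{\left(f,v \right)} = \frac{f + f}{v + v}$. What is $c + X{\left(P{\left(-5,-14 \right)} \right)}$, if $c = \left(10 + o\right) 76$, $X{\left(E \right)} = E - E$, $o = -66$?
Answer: $-4256$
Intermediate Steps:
$P{\left(f,v \right)} = \frac{f}{v}$ ($P{\left(f,v \right)} = \frac{2 f}{2 v} = 2 f \frac{1}{2 v} = \frac{f}{v}$)
$X{\left(E \right)} = 0$
$c = -4256$ ($c = \left(10 - 66\right) 76 = \left(-56\right) 76 = -4256$)
$c + X{\left(P{\left(-5,-14 \right)} \right)} = -4256 + 0 = -4256$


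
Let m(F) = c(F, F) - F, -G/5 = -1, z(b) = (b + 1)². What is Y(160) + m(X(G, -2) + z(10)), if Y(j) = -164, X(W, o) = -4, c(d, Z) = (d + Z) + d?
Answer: 70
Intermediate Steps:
z(b) = (1 + b)²
c(d, Z) = Z + 2*d (c(d, Z) = (Z + d) + d = Z + 2*d)
G = 5 (G = -5*(-1) = 5)
m(F) = 2*F (m(F) = (F + 2*F) - F = 3*F - F = 2*F)
Y(160) + m(X(G, -2) + z(10)) = -164 + 2*(-4 + (1 + 10)²) = -164 + 2*(-4 + 11²) = -164 + 2*(-4 + 121) = -164 + 2*117 = -164 + 234 = 70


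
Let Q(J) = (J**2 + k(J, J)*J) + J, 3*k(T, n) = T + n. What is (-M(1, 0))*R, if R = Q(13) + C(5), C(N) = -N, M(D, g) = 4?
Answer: -3476/3 ≈ -1158.7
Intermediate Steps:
k(T, n) = T/3 + n/3 (k(T, n) = (T + n)/3 = T/3 + n/3)
Q(J) = J + 5*J**2/3 (Q(J) = (J**2 + (J/3 + J/3)*J) + J = (J**2 + (2*J/3)*J) + J = (J**2 + 2*J**2/3) + J = 5*J**2/3 + J = J + 5*J**2/3)
R = 869/3 (R = (1/3)*13*(3 + 5*13) - 1*5 = (1/3)*13*(3 + 65) - 5 = (1/3)*13*68 - 5 = 884/3 - 5 = 869/3 ≈ 289.67)
(-M(1, 0))*R = -1*4*(869/3) = -4*869/3 = -3476/3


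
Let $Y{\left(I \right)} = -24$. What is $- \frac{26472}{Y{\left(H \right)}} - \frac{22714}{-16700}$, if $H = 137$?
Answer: $\frac{9221407}{8350} \approx 1104.4$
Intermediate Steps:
$- \frac{26472}{Y{\left(H \right)}} - \frac{22714}{-16700} = - \frac{26472}{-24} - \frac{22714}{-16700} = \left(-26472\right) \left(- \frac{1}{24}\right) - - \frac{11357}{8350} = 1103 + \frac{11357}{8350} = \frac{9221407}{8350}$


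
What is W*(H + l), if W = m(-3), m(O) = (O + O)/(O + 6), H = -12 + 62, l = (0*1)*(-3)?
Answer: -100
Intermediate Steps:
l = 0 (l = 0*(-3) = 0)
H = 50
m(O) = 2*O/(6 + O) (m(O) = (2*O)/(6 + O) = 2*O/(6 + O))
W = -2 (W = 2*(-3)/(6 - 3) = 2*(-3)/3 = 2*(-3)*(⅓) = -2)
W*(H + l) = -2*(50 + 0) = -2*50 = -100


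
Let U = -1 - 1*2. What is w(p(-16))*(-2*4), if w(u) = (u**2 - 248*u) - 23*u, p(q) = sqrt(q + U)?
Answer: 152 + 2168*I*sqrt(19) ≈ 152.0 + 9450.1*I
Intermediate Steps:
U = -3 (U = -1 - 2 = -3)
p(q) = sqrt(-3 + q) (p(q) = sqrt(q - 3) = sqrt(-3 + q))
w(u) = u**2 - 271*u
w(p(-16))*(-2*4) = (sqrt(-3 - 16)*(-271 + sqrt(-3 - 16)))*(-2*4) = (sqrt(-19)*(-271 + sqrt(-19)))*(-8) = ((I*sqrt(19))*(-271 + I*sqrt(19)))*(-8) = (I*sqrt(19)*(-271 + I*sqrt(19)))*(-8) = -8*I*sqrt(19)*(-271 + I*sqrt(19))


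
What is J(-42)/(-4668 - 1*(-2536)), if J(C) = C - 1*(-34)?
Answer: 2/533 ≈ 0.0037523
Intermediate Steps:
J(C) = 34 + C (J(C) = C + 34 = 34 + C)
J(-42)/(-4668 - 1*(-2536)) = (34 - 42)/(-4668 - 1*(-2536)) = -8/(-4668 + 2536) = -8/(-2132) = -8*(-1/2132) = 2/533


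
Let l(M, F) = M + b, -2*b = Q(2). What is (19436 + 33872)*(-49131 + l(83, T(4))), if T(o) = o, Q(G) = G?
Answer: -2614704092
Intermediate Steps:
b = -1 (b = -½*2 = -1)
l(M, F) = -1 + M (l(M, F) = M - 1 = -1 + M)
(19436 + 33872)*(-49131 + l(83, T(4))) = (19436 + 33872)*(-49131 + (-1 + 83)) = 53308*(-49131 + 82) = 53308*(-49049) = -2614704092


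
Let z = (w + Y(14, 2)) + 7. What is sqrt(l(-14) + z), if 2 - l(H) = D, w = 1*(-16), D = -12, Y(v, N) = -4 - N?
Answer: I ≈ 1.0*I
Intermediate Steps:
w = -16
l(H) = 14 (l(H) = 2 - 1*(-12) = 2 + 12 = 14)
z = -15 (z = (-16 + (-4 - 1*2)) + 7 = (-16 + (-4 - 2)) + 7 = (-16 - 6) + 7 = -22 + 7 = -15)
sqrt(l(-14) + z) = sqrt(14 - 15) = sqrt(-1) = I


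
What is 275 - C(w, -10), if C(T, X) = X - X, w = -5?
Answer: 275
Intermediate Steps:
C(T, X) = 0
275 - C(w, -10) = 275 - 1*0 = 275 + 0 = 275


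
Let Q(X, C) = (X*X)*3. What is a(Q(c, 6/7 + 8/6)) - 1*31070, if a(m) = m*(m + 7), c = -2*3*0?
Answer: -31070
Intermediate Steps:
c = 0 (c = -6*0 = 0)
Q(X, C) = 3*X**2 (Q(X, C) = X**2*3 = 3*X**2)
a(m) = m*(7 + m)
a(Q(c, 6/7 + 8/6)) - 1*31070 = (3*0**2)*(7 + 3*0**2) - 1*31070 = (3*0)*(7 + 3*0) - 31070 = 0*(7 + 0) - 31070 = 0*7 - 31070 = 0 - 31070 = -31070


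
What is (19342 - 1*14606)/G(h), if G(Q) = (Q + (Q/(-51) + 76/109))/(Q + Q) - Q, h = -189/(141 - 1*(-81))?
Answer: 40912816896/8051711 ≈ 5081.3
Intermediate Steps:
h = -63/74 (h = -189/(141 + 81) = -189/222 = -189*1/222 = -63/74 ≈ -0.85135)
G(Q) = -Q + (76/109 + 50*Q/51)/(2*Q) (G(Q) = (Q + (Q*(-1/51) + 76*(1/109)))/((2*Q)) - Q = (Q + (-Q/51 + 76/109))*(1/(2*Q)) - Q = (Q + (76/109 - Q/51))*(1/(2*Q)) - Q = (76/109 + 50*Q/51)*(1/(2*Q)) - Q = (76/109 + 50*Q/51)/(2*Q) - Q = -Q + (76/109 + 50*Q/51)/(2*Q))
(19342 - 1*14606)/G(h) = (19342 - 1*14606)/(25/51 - 1*(-63/74) + 38/(109*(-63/74))) = (19342 - 14606)/(25/51 + 63/74 + (38/109)*(-74/63)) = 4736/(25/51 + 63/74 - 2812/6867) = 4736/(8051711/8638686) = 4736*(8638686/8051711) = 40912816896/8051711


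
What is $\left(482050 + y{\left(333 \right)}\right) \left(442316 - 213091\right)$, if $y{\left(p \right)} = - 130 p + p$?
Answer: $100651092925$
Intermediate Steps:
$y{\left(p \right)} = - 129 p$
$\left(482050 + y{\left(333 \right)}\right) \left(442316 - 213091\right) = \left(482050 - 42957\right) \left(442316 - 213091\right) = \left(482050 - 42957\right) 229225 = 439093 \cdot 229225 = 100651092925$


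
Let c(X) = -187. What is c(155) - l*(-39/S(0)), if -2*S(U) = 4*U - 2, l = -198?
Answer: -7909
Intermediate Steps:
S(U) = 1 - 2*U (S(U) = -(4*U - 2)/2 = -(-2 + 4*U)/2 = 1 - 2*U)
c(155) - l*(-39/S(0)) = -187 - (-198)*(-39/(1 - 2*0)) = -187 - (-198)*(-39/(1 + 0)) = -187 - (-198)*(-39/1) = -187 - (-198)*(-39*1) = -187 - (-198)*(-39) = -187 - 1*7722 = -187 - 7722 = -7909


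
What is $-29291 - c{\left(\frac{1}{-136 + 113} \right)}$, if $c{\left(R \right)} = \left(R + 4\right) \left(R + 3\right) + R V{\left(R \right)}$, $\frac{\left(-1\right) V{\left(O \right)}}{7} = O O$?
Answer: $- \frac{356525928}{12167} \approx -29303.0$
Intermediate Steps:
$V{\left(O \right)} = - 7 O^{2}$ ($V{\left(O \right)} = - 7 O O = - 7 O^{2}$)
$c{\left(R \right)} = - 7 R^{3} + \left(3 + R\right) \left(4 + R\right)$ ($c{\left(R \right)} = \left(R + 4\right) \left(R + 3\right) + R \left(- 7 R^{2}\right) = \left(4 + R\right) \left(3 + R\right) - 7 R^{3} = \left(3 + R\right) \left(4 + R\right) - 7 R^{3} = - 7 R^{3} + \left(3 + R\right) \left(4 + R\right)$)
$-29291 - c{\left(\frac{1}{-136 + 113} \right)} = -29291 - \left(12 + \left(\frac{1}{-136 + 113}\right)^{2} - 7 \left(\frac{1}{-136 + 113}\right)^{3} + \frac{7}{-136 + 113}\right) = -29291 - \left(12 + \left(\frac{1}{-23}\right)^{2} - 7 \left(\frac{1}{-23}\right)^{3} + \frac{7}{-23}\right) = -29291 - \left(12 + \left(- \frac{1}{23}\right)^{2} - 7 \left(- \frac{1}{23}\right)^{3} + 7 \left(- \frac{1}{23}\right)\right) = -29291 - \left(12 + \frac{1}{529} - - \frac{7}{12167} - \frac{7}{23}\right) = -29291 - \left(12 + \frac{1}{529} + \frac{7}{12167} - \frac{7}{23}\right) = -29291 - \frac{142331}{12167} = - \frac{356525928}{12167}$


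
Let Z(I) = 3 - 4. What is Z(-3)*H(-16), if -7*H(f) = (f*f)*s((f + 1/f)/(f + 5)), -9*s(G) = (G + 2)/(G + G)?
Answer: -3712/771 ≈ -4.8145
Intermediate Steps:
Z(I) = -1
s(G) = -(2 + G)/(18*G) (s(G) = -(G + 2)/(9*(G + G)) = -(2 + G)/(9*(2*G)) = -(2 + G)*1/(2*G)/9 = -(2 + G)/(18*G))
H(f) = -f²*(-2 - (f + 1/f)/(5 + f))*(5 + f)/(126*(f + 1/f)) (H(f) = -f*f*(-2 - (f + 1/f)/(f + 5))/(18*(((f + 1/f)/(f + 5))))/7 = -f²*(-2 - (f + 1/f)/(5 + f))/(18*(((f + 1/f)/(5 + f))))/7 = -f²*((5 + f)/(f + 1/f))*(-2 - (f + 1/f)/(5 + f))/18/7 = -f²*(-2 - (f + 1/f)/(5 + f))*(5 + f)/(18*(f + 1/f))/7 = -f²*(-2 - (f + 1/f)/(5 + f))*(5 + f)/(126*(f + 1/f)))
Z(-3)*H(-16) = -(-16)²*(1 + 3*(-16)² + 10*(-16))/(126*(1 + (-16)²)) = -256*(1 + 3*256 - 160)/(126*(1 + 256)) = -256*(1 + 768 - 160)/(126*257) = -256*609/(126*257) = -1*3712/771 = -3712/771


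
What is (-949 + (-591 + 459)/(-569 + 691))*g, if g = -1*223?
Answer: 12923965/61 ≈ 2.1187e+5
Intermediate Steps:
g = -223
(-949 + (-591 + 459)/(-569 + 691))*g = (-949 + (-591 + 459)/(-569 + 691))*(-223) = (-949 - 132/122)*(-223) = (-949 - 132*1/122)*(-223) = (-949 - 66/61)*(-223) = -57955/61*(-223) = 12923965/61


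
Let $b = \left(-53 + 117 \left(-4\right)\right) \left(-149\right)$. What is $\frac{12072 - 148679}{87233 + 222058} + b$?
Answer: $\frac{24009814432}{309291} \approx 77629.0$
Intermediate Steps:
$b = 77629$ ($b = \left(-53 - 468\right) \left(-149\right) = \left(-521\right) \left(-149\right) = 77629$)
$\frac{12072 - 148679}{87233 + 222058} + b = \frac{12072 - 148679}{87233 + 222058} + 77629 = - \frac{136607}{309291} + 77629 = \frac{24009814432}{309291}$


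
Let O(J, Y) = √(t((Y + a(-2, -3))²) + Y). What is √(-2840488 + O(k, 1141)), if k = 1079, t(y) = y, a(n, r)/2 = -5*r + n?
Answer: √(-2840488 + √1363030) ≈ 1685.0*I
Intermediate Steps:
a(n, r) = -10*r + 2*n (a(n, r) = 2*(-5*r + n) = 2*(n - 5*r) = -10*r + 2*n)
O(J, Y) = √(Y + (26 + Y)²) (O(J, Y) = √((Y + (-10*(-3) + 2*(-2)))² + Y) = √((Y + (30 - 4))² + Y) = √((Y + 26)² + Y) = √((26 + Y)² + Y) = √(Y + (26 + Y)²))
√(-2840488 + O(k, 1141)) = √(-2840488 + √(1141 + (26 + 1141)²)) = √(-2840488 + √(1141 + 1167²)) = √(-2840488 + √(1141 + 1361889)) = √(-2840488 + √1363030)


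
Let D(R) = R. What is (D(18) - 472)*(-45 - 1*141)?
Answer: 84444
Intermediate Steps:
(D(18) - 472)*(-45 - 1*141) = (18 - 472)*(-45 - 1*141) = -454*(-45 - 141) = -454*(-186) = 84444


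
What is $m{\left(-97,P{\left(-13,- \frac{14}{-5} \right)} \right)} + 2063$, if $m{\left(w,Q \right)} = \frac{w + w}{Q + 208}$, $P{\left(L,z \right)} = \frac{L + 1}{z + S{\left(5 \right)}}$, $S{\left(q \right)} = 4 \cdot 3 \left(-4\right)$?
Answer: $\frac{24264360}{11767} \approx 2062.1$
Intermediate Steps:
$S{\left(q \right)} = -48$ ($S{\left(q \right)} = 12 \left(-4\right) = -48$)
$P{\left(L,z \right)} = \frac{1 + L}{-48 + z}$ ($P{\left(L,z \right)} = \frac{L + 1}{z - 48} = \frac{1 + L}{-48 + z}$)
$m{\left(w,Q \right)} = \frac{2 w}{208 + Q}$
$m{\left(-97,P{\left(-13,- \frac{14}{-5} \right)} \right)} + 2063 = 2 \left(-97\right) \frac{1}{208 + \frac{1 - 13}{-48 - \frac{14}{-5}}} + 2063 = 2 \left(-97\right) \frac{1}{208 + \frac{1}{-48 - - \frac{14}{5}} \left(-12\right)} + 2063 = 2 \left(-97\right) \frac{1}{208 + \frac{1}{-48 + \frac{14}{5}} \left(-12\right)} + 2063 = 2 \left(-97\right) \frac{1}{208 + \frac{1}{- \frac{226}{5}} \left(-12\right)} + 2063 = 2 \left(-97\right) \frac{1}{208 - - \frac{30}{113}} + 2063 = 2 \left(-97\right) \frac{1}{208 + \frac{30}{113}} + 2063 = 2 \left(-97\right) \frac{1}{\frac{23534}{113}} + 2063 = 2 \left(-97\right) \frac{113}{23534} + 2063 = - \frac{10961}{11767} + 2063 = \frac{24264360}{11767}$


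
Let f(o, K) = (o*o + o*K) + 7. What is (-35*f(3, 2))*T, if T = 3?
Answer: -2310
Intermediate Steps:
f(o, K) = 7 + o² + K*o (f(o, K) = (o² + K*o) + 7 = 7 + o² + K*o)
(-35*f(3, 2))*T = -35*(7 + 3² + 2*3)*3 = -35*(7 + 9 + 6)*3 = -35*22*3 = -770*3 = -2310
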